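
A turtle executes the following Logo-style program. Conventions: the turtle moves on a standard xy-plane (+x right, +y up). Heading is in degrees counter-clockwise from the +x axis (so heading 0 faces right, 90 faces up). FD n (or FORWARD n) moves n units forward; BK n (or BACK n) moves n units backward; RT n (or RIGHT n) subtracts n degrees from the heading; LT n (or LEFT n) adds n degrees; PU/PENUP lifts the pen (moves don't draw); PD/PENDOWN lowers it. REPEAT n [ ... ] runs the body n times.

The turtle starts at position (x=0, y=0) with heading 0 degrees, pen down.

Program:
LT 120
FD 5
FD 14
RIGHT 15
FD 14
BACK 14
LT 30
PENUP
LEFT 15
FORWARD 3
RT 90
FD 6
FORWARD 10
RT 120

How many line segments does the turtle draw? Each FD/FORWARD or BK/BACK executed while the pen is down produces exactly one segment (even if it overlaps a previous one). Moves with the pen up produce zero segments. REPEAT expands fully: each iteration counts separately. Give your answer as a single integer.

Answer: 4

Derivation:
Executing turtle program step by step:
Start: pos=(0,0), heading=0, pen down
LT 120: heading 0 -> 120
FD 5: (0,0) -> (-2.5,4.33) [heading=120, draw]
FD 14: (-2.5,4.33) -> (-9.5,16.454) [heading=120, draw]
RT 15: heading 120 -> 105
FD 14: (-9.5,16.454) -> (-13.123,29.977) [heading=105, draw]
BK 14: (-13.123,29.977) -> (-9.5,16.454) [heading=105, draw]
LT 30: heading 105 -> 135
PU: pen up
LT 15: heading 135 -> 150
FD 3: (-9.5,16.454) -> (-12.098,17.954) [heading=150, move]
RT 90: heading 150 -> 60
FD 6: (-12.098,17.954) -> (-9.098,23.151) [heading=60, move]
FD 10: (-9.098,23.151) -> (-4.098,31.811) [heading=60, move]
RT 120: heading 60 -> 300
Final: pos=(-4.098,31.811), heading=300, 4 segment(s) drawn
Segments drawn: 4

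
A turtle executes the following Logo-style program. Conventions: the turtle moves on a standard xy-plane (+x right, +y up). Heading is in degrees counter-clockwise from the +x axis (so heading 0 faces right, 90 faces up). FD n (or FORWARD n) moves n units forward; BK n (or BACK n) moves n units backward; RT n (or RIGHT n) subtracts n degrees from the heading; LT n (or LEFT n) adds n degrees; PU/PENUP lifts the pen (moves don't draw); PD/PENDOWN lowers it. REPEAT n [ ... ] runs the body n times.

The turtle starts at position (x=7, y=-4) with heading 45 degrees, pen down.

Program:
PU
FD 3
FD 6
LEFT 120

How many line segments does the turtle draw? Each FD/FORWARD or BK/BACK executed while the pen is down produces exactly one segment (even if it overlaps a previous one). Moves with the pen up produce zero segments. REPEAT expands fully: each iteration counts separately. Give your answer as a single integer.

Answer: 0

Derivation:
Executing turtle program step by step:
Start: pos=(7,-4), heading=45, pen down
PU: pen up
FD 3: (7,-4) -> (9.121,-1.879) [heading=45, move]
FD 6: (9.121,-1.879) -> (13.364,2.364) [heading=45, move]
LT 120: heading 45 -> 165
Final: pos=(13.364,2.364), heading=165, 0 segment(s) drawn
Segments drawn: 0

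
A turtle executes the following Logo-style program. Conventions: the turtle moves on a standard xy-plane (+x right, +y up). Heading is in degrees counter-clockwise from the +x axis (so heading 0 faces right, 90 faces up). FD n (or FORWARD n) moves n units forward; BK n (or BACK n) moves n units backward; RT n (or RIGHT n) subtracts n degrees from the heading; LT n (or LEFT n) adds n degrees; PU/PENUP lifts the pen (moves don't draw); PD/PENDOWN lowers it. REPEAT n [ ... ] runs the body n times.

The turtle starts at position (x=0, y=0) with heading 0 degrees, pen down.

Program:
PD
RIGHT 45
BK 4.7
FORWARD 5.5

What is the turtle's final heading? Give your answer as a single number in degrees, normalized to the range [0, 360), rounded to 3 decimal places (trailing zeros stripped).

Executing turtle program step by step:
Start: pos=(0,0), heading=0, pen down
PD: pen down
RT 45: heading 0 -> 315
BK 4.7: (0,0) -> (-3.323,3.323) [heading=315, draw]
FD 5.5: (-3.323,3.323) -> (0.566,-0.566) [heading=315, draw]
Final: pos=(0.566,-0.566), heading=315, 2 segment(s) drawn

Answer: 315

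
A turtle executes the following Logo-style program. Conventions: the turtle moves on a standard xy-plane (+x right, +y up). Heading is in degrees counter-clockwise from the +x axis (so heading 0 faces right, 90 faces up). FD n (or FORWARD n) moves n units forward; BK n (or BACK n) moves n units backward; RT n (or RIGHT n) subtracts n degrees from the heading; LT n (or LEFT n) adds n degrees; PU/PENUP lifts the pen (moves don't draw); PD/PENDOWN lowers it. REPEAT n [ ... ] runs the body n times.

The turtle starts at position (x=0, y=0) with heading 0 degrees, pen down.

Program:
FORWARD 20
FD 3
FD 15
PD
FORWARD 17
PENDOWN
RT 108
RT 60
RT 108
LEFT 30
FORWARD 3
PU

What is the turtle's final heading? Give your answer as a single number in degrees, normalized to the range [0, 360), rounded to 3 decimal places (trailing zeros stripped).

Executing turtle program step by step:
Start: pos=(0,0), heading=0, pen down
FD 20: (0,0) -> (20,0) [heading=0, draw]
FD 3: (20,0) -> (23,0) [heading=0, draw]
FD 15: (23,0) -> (38,0) [heading=0, draw]
PD: pen down
FD 17: (38,0) -> (55,0) [heading=0, draw]
PD: pen down
RT 108: heading 0 -> 252
RT 60: heading 252 -> 192
RT 108: heading 192 -> 84
LT 30: heading 84 -> 114
FD 3: (55,0) -> (53.78,2.741) [heading=114, draw]
PU: pen up
Final: pos=(53.78,2.741), heading=114, 5 segment(s) drawn

Answer: 114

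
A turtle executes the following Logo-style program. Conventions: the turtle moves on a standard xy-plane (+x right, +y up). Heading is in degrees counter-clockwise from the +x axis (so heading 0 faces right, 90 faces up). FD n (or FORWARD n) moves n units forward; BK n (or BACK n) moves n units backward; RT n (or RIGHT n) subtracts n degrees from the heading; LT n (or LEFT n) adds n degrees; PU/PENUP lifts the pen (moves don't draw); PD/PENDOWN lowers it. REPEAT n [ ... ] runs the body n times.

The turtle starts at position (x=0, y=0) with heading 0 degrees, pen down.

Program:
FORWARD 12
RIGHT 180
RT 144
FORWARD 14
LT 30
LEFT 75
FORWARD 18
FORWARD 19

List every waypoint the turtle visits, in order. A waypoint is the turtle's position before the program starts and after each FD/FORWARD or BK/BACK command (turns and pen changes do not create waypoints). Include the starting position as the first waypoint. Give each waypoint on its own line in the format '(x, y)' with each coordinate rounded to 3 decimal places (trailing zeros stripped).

Executing turtle program step by step:
Start: pos=(0,0), heading=0, pen down
FD 12: (0,0) -> (12,0) [heading=0, draw]
RT 180: heading 0 -> 180
RT 144: heading 180 -> 36
FD 14: (12,0) -> (23.326,8.229) [heading=36, draw]
LT 30: heading 36 -> 66
LT 75: heading 66 -> 141
FD 18: (23.326,8.229) -> (9.338,19.557) [heading=141, draw]
FD 19: (9.338,19.557) -> (-5.428,31.514) [heading=141, draw]
Final: pos=(-5.428,31.514), heading=141, 4 segment(s) drawn
Waypoints (5 total):
(0, 0)
(12, 0)
(23.326, 8.229)
(9.338, 19.557)
(-5.428, 31.514)

Answer: (0, 0)
(12, 0)
(23.326, 8.229)
(9.338, 19.557)
(-5.428, 31.514)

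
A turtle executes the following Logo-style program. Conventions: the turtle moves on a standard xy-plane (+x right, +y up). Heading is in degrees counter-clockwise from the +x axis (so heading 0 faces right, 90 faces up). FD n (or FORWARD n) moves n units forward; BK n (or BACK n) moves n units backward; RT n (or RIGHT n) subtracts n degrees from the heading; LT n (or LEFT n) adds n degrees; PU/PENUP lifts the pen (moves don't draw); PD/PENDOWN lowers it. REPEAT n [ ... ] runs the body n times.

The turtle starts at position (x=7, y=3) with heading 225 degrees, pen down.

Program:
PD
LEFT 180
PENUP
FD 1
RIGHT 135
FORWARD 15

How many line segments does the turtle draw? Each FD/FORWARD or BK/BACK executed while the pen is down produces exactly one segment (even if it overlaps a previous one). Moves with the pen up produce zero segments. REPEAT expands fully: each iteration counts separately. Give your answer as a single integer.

Executing turtle program step by step:
Start: pos=(7,3), heading=225, pen down
PD: pen down
LT 180: heading 225 -> 45
PU: pen up
FD 1: (7,3) -> (7.707,3.707) [heading=45, move]
RT 135: heading 45 -> 270
FD 15: (7.707,3.707) -> (7.707,-11.293) [heading=270, move]
Final: pos=(7.707,-11.293), heading=270, 0 segment(s) drawn
Segments drawn: 0

Answer: 0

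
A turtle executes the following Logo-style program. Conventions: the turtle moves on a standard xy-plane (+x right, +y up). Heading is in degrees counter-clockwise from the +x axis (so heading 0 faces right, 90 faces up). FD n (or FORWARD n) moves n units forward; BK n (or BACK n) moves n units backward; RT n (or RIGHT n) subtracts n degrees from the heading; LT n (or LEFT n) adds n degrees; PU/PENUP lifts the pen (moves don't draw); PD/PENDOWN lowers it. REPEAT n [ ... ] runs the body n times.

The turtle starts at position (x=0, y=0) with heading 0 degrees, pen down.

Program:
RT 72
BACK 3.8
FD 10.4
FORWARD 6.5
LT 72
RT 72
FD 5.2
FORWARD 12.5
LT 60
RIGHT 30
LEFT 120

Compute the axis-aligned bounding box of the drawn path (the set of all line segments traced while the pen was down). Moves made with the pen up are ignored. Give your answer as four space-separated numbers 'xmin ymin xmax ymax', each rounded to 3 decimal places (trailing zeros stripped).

Answer: -1.174 -29.293 9.518 3.614

Derivation:
Executing turtle program step by step:
Start: pos=(0,0), heading=0, pen down
RT 72: heading 0 -> 288
BK 3.8: (0,0) -> (-1.174,3.614) [heading=288, draw]
FD 10.4: (-1.174,3.614) -> (2.04,-6.277) [heading=288, draw]
FD 6.5: (2.04,-6.277) -> (4.048,-12.459) [heading=288, draw]
LT 72: heading 288 -> 0
RT 72: heading 0 -> 288
FD 5.2: (4.048,-12.459) -> (5.655,-17.404) [heading=288, draw]
FD 12.5: (5.655,-17.404) -> (9.518,-29.293) [heading=288, draw]
LT 60: heading 288 -> 348
RT 30: heading 348 -> 318
LT 120: heading 318 -> 78
Final: pos=(9.518,-29.293), heading=78, 5 segment(s) drawn

Segment endpoints: x in {-1.174, 0, 2.04, 4.048, 5.655, 9.518}, y in {-29.293, -17.404, -12.459, -6.277, 0, 3.614}
xmin=-1.174, ymin=-29.293, xmax=9.518, ymax=3.614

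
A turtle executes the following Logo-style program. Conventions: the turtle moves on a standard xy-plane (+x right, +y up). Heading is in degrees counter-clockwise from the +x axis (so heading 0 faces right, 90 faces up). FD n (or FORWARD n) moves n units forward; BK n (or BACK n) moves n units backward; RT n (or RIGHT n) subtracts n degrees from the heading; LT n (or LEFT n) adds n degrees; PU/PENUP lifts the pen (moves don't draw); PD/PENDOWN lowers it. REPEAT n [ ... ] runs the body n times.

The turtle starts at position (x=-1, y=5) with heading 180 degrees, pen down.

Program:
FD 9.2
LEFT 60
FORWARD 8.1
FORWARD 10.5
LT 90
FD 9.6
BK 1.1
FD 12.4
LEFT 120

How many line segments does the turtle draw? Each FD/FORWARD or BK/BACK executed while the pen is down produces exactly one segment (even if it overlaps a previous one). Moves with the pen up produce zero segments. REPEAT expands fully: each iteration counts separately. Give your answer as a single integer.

Executing turtle program step by step:
Start: pos=(-1,5), heading=180, pen down
FD 9.2: (-1,5) -> (-10.2,5) [heading=180, draw]
LT 60: heading 180 -> 240
FD 8.1: (-10.2,5) -> (-14.25,-2.015) [heading=240, draw]
FD 10.5: (-14.25,-2.015) -> (-19.5,-11.108) [heading=240, draw]
LT 90: heading 240 -> 330
FD 9.6: (-19.5,-11.108) -> (-11.186,-15.908) [heading=330, draw]
BK 1.1: (-11.186,-15.908) -> (-12.139,-15.358) [heading=330, draw]
FD 12.4: (-12.139,-15.358) -> (-1.4,-21.558) [heading=330, draw]
LT 120: heading 330 -> 90
Final: pos=(-1.4,-21.558), heading=90, 6 segment(s) drawn
Segments drawn: 6

Answer: 6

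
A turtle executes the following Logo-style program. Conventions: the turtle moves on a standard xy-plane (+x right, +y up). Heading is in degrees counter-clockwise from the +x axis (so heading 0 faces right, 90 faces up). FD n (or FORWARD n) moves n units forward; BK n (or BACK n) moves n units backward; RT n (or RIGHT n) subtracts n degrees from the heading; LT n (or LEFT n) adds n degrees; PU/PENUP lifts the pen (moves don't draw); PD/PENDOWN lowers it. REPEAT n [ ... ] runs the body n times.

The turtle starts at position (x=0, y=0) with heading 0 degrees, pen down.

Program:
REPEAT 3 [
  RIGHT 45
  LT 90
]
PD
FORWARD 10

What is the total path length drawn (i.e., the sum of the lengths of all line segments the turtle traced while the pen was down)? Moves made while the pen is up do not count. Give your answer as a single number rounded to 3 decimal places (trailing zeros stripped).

Executing turtle program step by step:
Start: pos=(0,0), heading=0, pen down
REPEAT 3 [
  -- iteration 1/3 --
  RT 45: heading 0 -> 315
  LT 90: heading 315 -> 45
  -- iteration 2/3 --
  RT 45: heading 45 -> 0
  LT 90: heading 0 -> 90
  -- iteration 3/3 --
  RT 45: heading 90 -> 45
  LT 90: heading 45 -> 135
]
PD: pen down
FD 10: (0,0) -> (-7.071,7.071) [heading=135, draw]
Final: pos=(-7.071,7.071), heading=135, 1 segment(s) drawn

Segment lengths:
  seg 1: (0,0) -> (-7.071,7.071), length = 10
Total = 10

Answer: 10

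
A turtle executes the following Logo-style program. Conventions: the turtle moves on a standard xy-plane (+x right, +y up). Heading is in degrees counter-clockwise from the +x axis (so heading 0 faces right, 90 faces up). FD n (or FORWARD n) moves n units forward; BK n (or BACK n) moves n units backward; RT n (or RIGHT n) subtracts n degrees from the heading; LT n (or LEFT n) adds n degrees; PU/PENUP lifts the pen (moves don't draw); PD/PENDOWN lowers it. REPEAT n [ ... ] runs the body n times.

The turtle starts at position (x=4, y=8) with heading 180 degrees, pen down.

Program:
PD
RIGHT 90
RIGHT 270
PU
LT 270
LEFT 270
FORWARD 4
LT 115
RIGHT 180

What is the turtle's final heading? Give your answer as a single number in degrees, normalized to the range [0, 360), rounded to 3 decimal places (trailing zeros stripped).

Answer: 295

Derivation:
Executing turtle program step by step:
Start: pos=(4,8), heading=180, pen down
PD: pen down
RT 90: heading 180 -> 90
RT 270: heading 90 -> 180
PU: pen up
LT 270: heading 180 -> 90
LT 270: heading 90 -> 0
FD 4: (4,8) -> (8,8) [heading=0, move]
LT 115: heading 0 -> 115
RT 180: heading 115 -> 295
Final: pos=(8,8), heading=295, 0 segment(s) drawn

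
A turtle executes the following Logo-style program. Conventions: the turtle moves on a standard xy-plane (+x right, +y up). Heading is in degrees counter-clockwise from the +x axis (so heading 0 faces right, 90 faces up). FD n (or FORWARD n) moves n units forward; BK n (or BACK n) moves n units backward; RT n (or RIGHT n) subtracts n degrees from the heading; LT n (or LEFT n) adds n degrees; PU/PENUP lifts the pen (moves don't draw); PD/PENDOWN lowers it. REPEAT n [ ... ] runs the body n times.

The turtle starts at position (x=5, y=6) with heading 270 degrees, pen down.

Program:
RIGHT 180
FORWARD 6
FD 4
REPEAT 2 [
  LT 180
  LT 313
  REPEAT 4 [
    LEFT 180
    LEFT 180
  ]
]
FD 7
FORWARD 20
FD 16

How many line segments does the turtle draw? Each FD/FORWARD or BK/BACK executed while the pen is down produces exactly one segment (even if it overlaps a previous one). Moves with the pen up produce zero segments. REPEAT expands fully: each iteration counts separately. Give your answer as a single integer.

Executing turtle program step by step:
Start: pos=(5,6), heading=270, pen down
RT 180: heading 270 -> 90
FD 6: (5,6) -> (5,12) [heading=90, draw]
FD 4: (5,12) -> (5,16) [heading=90, draw]
REPEAT 2 [
  -- iteration 1/2 --
  LT 180: heading 90 -> 270
  LT 313: heading 270 -> 223
  REPEAT 4 [
    -- iteration 1/4 --
    LT 180: heading 223 -> 43
    LT 180: heading 43 -> 223
    -- iteration 2/4 --
    LT 180: heading 223 -> 43
    LT 180: heading 43 -> 223
    -- iteration 3/4 --
    LT 180: heading 223 -> 43
    LT 180: heading 43 -> 223
    -- iteration 4/4 --
    LT 180: heading 223 -> 43
    LT 180: heading 43 -> 223
  ]
  -- iteration 2/2 --
  LT 180: heading 223 -> 43
  LT 313: heading 43 -> 356
  REPEAT 4 [
    -- iteration 1/4 --
    LT 180: heading 356 -> 176
    LT 180: heading 176 -> 356
    -- iteration 2/4 --
    LT 180: heading 356 -> 176
    LT 180: heading 176 -> 356
    -- iteration 3/4 --
    LT 180: heading 356 -> 176
    LT 180: heading 176 -> 356
    -- iteration 4/4 --
    LT 180: heading 356 -> 176
    LT 180: heading 176 -> 356
  ]
]
FD 7: (5,16) -> (11.983,15.512) [heading=356, draw]
FD 20: (11.983,15.512) -> (31.934,14.117) [heading=356, draw]
FD 16: (31.934,14.117) -> (47.895,13) [heading=356, draw]
Final: pos=(47.895,13), heading=356, 5 segment(s) drawn
Segments drawn: 5

Answer: 5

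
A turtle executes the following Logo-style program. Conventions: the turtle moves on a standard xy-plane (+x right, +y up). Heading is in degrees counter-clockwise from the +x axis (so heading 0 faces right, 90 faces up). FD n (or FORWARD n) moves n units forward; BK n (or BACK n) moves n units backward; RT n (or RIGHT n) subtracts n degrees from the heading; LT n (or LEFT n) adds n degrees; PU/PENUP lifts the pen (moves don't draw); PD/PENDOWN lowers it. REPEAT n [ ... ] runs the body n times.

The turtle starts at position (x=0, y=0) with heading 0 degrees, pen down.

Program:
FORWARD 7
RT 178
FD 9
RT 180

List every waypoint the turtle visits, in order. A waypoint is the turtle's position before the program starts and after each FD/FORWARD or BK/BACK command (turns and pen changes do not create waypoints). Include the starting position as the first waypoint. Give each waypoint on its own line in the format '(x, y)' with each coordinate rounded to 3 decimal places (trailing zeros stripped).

Executing turtle program step by step:
Start: pos=(0,0), heading=0, pen down
FD 7: (0,0) -> (7,0) [heading=0, draw]
RT 178: heading 0 -> 182
FD 9: (7,0) -> (-1.995,-0.314) [heading=182, draw]
RT 180: heading 182 -> 2
Final: pos=(-1.995,-0.314), heading=2, 2 segment(s) drawn
Waypoints (3 total):
(0, 0)
(7, 0)
(-1.995, -0.314)

Answer: (0, 0)
(7, 0)
(-1.995, -0.314)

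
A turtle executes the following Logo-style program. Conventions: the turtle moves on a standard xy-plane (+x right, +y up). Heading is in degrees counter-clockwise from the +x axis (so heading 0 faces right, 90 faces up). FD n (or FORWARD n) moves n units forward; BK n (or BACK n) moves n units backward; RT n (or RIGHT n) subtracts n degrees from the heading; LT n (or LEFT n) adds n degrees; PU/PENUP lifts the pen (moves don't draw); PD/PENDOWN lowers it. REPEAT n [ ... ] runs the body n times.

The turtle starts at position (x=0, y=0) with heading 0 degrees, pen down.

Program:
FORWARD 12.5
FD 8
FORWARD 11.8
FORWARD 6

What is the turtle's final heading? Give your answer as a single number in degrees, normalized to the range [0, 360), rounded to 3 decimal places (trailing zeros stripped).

Answer: 0

Derivation:
Executing turtle program step by step:
Start: pos=(0,0), heading=0, pen down
FD 12.5: (0,0) -> (12.5,0) [heading=0, draw]
FD 8: (12.5,0) -> (20.5,0) [heading=0, draw]
FD 11.8: (20.5,0) -> (32.3,0) [heading=0, draw]
FD 6: (32.3,0) -> (38.3,0) [heading=0, draw]
Final: pos=(38.3,0), heading=0, 4 segment(s) drawn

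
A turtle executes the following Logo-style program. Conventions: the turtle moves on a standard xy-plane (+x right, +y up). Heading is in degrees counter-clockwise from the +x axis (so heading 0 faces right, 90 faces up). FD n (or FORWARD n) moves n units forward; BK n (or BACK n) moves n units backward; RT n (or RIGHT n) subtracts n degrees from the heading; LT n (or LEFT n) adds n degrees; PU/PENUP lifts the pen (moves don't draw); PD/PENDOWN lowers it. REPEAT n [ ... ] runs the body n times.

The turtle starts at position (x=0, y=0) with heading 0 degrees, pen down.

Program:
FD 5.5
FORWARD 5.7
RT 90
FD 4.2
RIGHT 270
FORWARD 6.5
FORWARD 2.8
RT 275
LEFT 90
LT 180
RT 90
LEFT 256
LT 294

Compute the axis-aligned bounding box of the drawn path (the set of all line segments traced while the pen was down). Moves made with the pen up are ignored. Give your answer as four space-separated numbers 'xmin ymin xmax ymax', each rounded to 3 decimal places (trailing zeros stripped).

Answer: 0 -4.2 20.5 0

Derivation:
Executing turtle program step by step:
Start: pos=(0,0), heading=0, pen down
FD 5.5: (0,0) -> (5.5,0) [heading=0, draw]
FD 5.7: (5.5,0) -> (11.2,0) [heading=0, draw]
RT 90: heading 0 -> 270
FD 4.2: (11.2,0) -> (11.2,-4.2) [heading=270, draw]
RT 270: heading 270 -> 0
FD 6.5: (11.2,-4.2) -> (17.7,-4.2) [heading=0, draw]
FD 2.8: (17.7,-4.2) -> (20.5,-4.2) [heading=0, draw]
RT 275: heading 0 -> 85
LT 90: heading 85 -> 175
LT 180: heading 175 -> 355
RT 90: heading 355 -> 265
LT 256: heading 265 -> 161
LT 294: heading 161 -> 95
Final: pos=(20.5,-4.2), heading=95, 5 segment(s) drawn

Segment endpoints: x in {0, 5.5, 11.2, 17.7, 20.5}, y in {-4.2, -4.2, -4.2, 0}
xmin=0, ymin=-4.2, xmax=20.5, ymax=0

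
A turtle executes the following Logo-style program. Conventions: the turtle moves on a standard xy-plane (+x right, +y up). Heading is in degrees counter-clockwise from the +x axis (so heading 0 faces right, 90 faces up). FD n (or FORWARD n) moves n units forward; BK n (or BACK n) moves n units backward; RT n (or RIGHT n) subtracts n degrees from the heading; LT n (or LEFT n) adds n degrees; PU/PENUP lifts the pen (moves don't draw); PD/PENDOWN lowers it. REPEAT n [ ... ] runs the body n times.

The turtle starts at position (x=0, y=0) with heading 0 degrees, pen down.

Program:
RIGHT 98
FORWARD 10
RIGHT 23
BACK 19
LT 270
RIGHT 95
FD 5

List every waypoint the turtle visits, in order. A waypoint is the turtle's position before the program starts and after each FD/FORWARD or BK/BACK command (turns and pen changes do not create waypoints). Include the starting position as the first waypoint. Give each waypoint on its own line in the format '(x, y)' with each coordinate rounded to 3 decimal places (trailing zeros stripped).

Executing turtle program step by step:
Start: pos=(0,0), heading=0, pen down
RT 98: heading 0 -> 262
FD 10: (0,0) -> (-1.392,-9.903) [heading=262, draw]
RT 23: heading 262 -> 239
BK 19: (-1.392,-9.903) -> (8.394,6.383) [heading=239, draw]
LT 270: heading 239 -> 149
RT 95: heading 149 -> 54
FD 5: (8.394,6.383) -> (11.333,10.429) [heading=54, draw]
Final: pos=(11.333,10.429), heading=54, 3 segment(s) drawn
Waypoints (4 total):
(0, 0)
(-1.392, -9.903)
(8.394, 6.383)
(11.333, 10.429)

Answer: (0, 0)
(-1.392, -9.903)
(8.394, 6.383)
(11.333, 10.429)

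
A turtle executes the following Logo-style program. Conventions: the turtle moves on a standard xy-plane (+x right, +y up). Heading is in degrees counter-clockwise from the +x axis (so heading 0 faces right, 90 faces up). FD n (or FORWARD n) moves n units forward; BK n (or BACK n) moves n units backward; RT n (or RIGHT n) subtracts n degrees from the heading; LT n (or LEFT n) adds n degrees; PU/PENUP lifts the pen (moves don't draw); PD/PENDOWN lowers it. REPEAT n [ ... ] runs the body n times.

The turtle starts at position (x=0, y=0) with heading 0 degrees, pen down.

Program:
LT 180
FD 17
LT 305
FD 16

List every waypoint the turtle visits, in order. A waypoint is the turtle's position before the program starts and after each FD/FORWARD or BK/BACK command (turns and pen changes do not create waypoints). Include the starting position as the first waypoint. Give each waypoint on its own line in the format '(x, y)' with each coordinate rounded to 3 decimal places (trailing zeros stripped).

Answer: (0, 0)
(-17, 0)
(-26.177, 13.106)

Derivation:
Executing turtle program step by step:
Start: pos=(0,0), heading=0, pen down
LT 180: heading 0 -> 180
FD 17: (0,0) -> (-17,0) [heading=180, draw]
LT 305: heading 180 -> 125
FD 16: (-17,0) -> (-26.177,13.106) [heading=125, draw]
Final: pos=(-26.177,13.106), heading=125, 2 segment(s) drawn
Waypoints (3 total):
(0, 0)
(-17, 0)
(-26.177, 13.106)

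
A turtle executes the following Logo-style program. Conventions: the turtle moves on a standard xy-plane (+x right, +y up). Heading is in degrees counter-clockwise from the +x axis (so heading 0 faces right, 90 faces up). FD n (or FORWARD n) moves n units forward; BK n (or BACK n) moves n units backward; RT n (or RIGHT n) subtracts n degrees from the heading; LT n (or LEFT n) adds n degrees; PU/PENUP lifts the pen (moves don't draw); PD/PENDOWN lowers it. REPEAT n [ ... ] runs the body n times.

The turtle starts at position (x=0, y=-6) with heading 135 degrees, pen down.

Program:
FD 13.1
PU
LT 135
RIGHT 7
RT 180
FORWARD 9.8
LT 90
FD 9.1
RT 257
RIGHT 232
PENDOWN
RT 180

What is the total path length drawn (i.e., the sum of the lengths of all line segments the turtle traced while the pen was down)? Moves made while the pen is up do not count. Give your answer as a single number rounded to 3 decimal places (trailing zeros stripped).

Answer: 13.1

Derivation:
Executing turtle program step by step:
Start: pos=(0,-6), heading=135, pen down
FD 13.1: (0,-6) -> (-9.263,3.263) [heading=135, draw]
PU: pen up
LT 135: heading 135 -> 270
RT 7: heading 270 -> 263
RT 180: heading 263 -> 83
FD 9.8: (-9.263,3.263) -> (-8.069,12.99) [heading=83, move]
LT 90: heading 83 -> 173
FD 9.1: (-8.069,12.99) -> (-17.101,14.099) [heading=173, move]
RT 257: heading 173 -> 276
RT 232: heading 276 -> 44
PD: pen down
RT 180: heading 44 -> 224
Final: pos=(-17.101,14.099), heading=224, 1 segment(s) drawn

Segment lengths:
  seg 1: (0,-6) -> (-9.263,3.263), length = 13.1
Total = 13.1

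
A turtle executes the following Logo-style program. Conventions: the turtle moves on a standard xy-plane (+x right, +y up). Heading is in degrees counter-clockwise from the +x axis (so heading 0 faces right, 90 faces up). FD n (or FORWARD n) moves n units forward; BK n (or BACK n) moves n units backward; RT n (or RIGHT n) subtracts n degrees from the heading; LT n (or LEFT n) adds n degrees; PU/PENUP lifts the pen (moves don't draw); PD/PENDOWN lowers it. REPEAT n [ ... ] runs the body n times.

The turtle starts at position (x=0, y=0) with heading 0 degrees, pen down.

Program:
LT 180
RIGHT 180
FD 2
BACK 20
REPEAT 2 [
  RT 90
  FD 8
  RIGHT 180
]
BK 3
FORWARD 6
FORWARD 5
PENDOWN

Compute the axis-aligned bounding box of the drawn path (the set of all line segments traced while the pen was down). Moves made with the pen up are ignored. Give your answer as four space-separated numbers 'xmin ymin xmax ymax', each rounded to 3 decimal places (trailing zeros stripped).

Answer: -18 -8 2 0

Derivation:
Executing turtle program step by step:
Start: pos=(0,0), heading=0, pen down
LT 180: heading 0 -> 180
RT 180: heading 180 -> 0
FD 2: (0,0) -> (2,0) [heading=0, draw]
BK 20: (2,0) -> (-18,0) [heading=0, draw]
REPEAT 2 [
  -- iteration 1/2 --
  RT 90: heading 0 -> 270
  FD 8: (-18,0) -> (-18,-8) [heading=270, draw]
  RT 180: heading 270 -> 90
  -- iteration 2/2 --
  RT 90: heading 90 -> 0
  FD 8: (-18,-8) -> (-10,-8) [heading=0, draw]
  RT 180: heading 0 -> 180
]
BK 3: (-10,-8) -> (-7,-8) [heading=180, draw]
FD 6: (-7,-8) -> (-13,-8) [heading=180, draw]
FD 5: (-13,-8) -> (-18,-8) [heading=180, draw]
PD: pen down
Final: pos=(-18,-8), heading=180, 7 segment(s) drawn

Segment endpoints: x in {-18, -13, -10, -7, 0, 2}, y in {-8, -8, -8, -8, -8, 0}
xmin=-18, ymin=-8, xmax=2, ymax=0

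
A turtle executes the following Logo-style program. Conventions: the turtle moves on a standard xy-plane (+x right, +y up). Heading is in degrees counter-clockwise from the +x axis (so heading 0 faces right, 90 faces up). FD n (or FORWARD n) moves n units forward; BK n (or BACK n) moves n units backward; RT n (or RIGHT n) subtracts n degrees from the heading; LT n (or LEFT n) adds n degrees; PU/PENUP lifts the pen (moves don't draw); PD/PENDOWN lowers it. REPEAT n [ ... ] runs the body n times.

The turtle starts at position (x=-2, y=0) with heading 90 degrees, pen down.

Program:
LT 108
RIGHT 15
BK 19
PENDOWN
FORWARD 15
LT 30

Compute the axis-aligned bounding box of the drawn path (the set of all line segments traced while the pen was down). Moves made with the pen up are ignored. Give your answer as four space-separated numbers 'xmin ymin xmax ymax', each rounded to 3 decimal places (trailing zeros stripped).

Answer: -2 0 16.974 0.994

Derivation:
Executing turtle program step by step:
Start: pos=(-2,0), heading=90, pen down
LT 108: heading 90 -> 198
RT 15: heading 198 -> 183
BK 19: (-2,0) -> (16.974,0.994) [heading=183, draw]
PD: pen down
FD 15: (16.974,0.994) -> (1.995,0.209) [heading=183, draw]
LT 30: heading 183 -> 213
Final: pos=(1.995,0.209), heading=213, 2 segment(s) drawn

Segment endpoints: x in {-2, 1.995, 16.974}, y in {0, 0.209, 0.994}
xmin=-2, ymin=0, xmax=16.974, ymax=0.994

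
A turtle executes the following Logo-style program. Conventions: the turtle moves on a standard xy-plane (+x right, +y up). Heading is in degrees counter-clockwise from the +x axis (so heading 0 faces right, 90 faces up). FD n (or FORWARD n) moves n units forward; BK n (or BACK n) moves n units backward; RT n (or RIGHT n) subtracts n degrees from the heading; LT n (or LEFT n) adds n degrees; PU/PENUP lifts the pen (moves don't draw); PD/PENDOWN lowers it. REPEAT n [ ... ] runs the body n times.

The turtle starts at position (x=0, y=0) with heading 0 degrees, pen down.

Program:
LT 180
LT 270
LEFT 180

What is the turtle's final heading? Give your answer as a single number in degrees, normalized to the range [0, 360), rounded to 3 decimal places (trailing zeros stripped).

Executing turtle program step by step:
Start: pos=(0,0), heading=0, pen down
LT 180: heading 0 -> 180
LT 270: heading 180 -> 90
LT 180: heading 90 -> 270
Final: pos=(0,0), heading=270, 0 segment(s) drawn

Answer: 270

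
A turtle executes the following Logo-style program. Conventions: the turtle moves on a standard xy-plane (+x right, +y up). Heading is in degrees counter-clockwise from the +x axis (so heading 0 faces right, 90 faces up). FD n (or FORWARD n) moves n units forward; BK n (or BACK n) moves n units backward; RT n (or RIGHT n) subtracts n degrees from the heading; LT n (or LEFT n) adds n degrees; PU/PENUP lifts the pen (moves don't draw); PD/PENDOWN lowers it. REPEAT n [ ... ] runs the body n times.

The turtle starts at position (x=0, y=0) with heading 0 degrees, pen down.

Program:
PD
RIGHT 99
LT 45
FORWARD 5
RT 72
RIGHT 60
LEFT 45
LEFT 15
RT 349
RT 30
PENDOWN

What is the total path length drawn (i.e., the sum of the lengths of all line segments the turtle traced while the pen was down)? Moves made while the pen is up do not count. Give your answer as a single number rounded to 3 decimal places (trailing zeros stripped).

Executing turtle program step by step:
Start: pos=(0,0), heading=0, pen down
PD: pen down
RT 99: heading 0 -> 261
LT 45: heading 261 -> 306
FD 5: (0,0) -> (2.939,-4.045) [heading=306, draw]
RT 72: heading 306 -> 234
RT 60: heading 234 -> 174
LT 45: heading 174 -> 219
LT 15: heading 219 -> 234
RT 349: heading 234 -> 245
RT 30: heading 245 -> 215
PD: pen down
Final: pos=(2.939,-4.045), heading=215, 1 segment(s) drawn

Segment lengths:
  seg 1: (0,0) -> (2.939,-4.045), length = 5
Total = 5

Answer: 5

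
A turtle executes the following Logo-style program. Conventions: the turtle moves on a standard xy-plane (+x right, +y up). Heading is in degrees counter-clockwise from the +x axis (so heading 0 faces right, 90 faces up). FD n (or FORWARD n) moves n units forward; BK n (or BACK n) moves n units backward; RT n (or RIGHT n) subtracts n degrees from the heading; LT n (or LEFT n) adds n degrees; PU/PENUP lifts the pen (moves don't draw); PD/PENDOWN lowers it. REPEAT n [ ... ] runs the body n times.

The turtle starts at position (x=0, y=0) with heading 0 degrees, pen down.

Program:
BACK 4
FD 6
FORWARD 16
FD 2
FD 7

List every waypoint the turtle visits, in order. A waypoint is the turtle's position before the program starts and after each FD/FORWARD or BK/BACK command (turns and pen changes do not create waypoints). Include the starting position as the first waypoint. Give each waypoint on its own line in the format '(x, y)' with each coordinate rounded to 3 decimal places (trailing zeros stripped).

Executing turtle program step by step:
Start: pos=(0,0), heading=0, pen down
BK 4: (0,0) -> (-4,0) [heading=0, draw]
FD 6: (-4,0) -> (2,0) [heading=0, draw]
FD 16: (2,0) -> (18,0) [heading=0, draw]
FD 2: (18,0) -> (20,0) [heading=0, draw]
FD 7: (20,0) -> (27,0) [heading=0, draw]
Final: pos=(27,0), heading=0, 5 segment(s) drawn
Waypoints (6 total):
(0, 0)
(-4, 0)
(2, 0)
(18, 0)
(20, 0)
(27, 0)

Answer: (0, 0)
(-4, 0)
(2, 0)
(18, 0)
(20, 0)
(27, 0)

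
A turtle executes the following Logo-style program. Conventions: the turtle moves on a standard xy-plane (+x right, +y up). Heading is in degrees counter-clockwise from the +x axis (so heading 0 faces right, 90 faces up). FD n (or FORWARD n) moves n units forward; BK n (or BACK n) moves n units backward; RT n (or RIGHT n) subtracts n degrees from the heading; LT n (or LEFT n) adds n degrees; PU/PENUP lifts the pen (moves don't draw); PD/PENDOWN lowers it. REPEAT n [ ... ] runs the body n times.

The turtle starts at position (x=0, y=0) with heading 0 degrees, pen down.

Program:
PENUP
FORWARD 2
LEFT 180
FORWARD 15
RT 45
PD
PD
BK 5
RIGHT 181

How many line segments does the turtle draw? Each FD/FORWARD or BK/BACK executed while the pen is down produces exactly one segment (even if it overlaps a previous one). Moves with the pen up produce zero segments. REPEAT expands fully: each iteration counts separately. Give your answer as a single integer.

Executing turtle program step by step:
Start: pos=(0,0), heading=0, pen down
PU: pen up
FD 2: (0,0) -> (2,0) [heading=0, move]
LT 180: heading 0 -> 180
FD 15: (2,0) -> (-13,0) [heading=180, move]
RT 45: heading 180 -> 135
PD: pen down
PD: pen down
BK 5: (-13,0) -> (-9.464,-3.536) [heading=135, draw]
RT 181: heading 135 -> 314
Final: pos=(-9.464,-3.536), heading=314, 1 segment(s) drawn
Segments drawn: 1

Answer: 1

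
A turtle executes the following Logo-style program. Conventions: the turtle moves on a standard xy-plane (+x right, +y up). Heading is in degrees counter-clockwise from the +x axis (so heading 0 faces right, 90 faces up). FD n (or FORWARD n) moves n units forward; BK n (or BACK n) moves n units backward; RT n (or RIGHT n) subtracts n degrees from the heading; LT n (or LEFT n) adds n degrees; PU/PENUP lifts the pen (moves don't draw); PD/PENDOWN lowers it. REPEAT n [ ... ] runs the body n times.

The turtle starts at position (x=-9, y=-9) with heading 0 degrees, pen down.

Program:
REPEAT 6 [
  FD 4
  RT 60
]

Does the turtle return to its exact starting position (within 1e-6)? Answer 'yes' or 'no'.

Executing turtle program step by step:
Start: pos=(-9,-9), heading=0, pen down
REPEAT 6 [
  -- iteration 1/6 --
  FD 4: (-9,-9) -> (-5,-9) [heading=0, draw]
  RT 60: heading 0 -> 300
  -- iteration 2/6 --
  FD 4: (-5,-9) -> (-3,-12.464) [heading=300, draw]
  RT 60: heading 300 -> 240
  -- iteration 3/6 --
  FD 4: (-3,-12.464) -> (-5,-15.928) [heading=240, draw]
  RT 60: heading 240 -> 180
  -- iteration 4/6 --
  FD 4: (-5,-15.928) -> (-9,-15.928) [heading=180, draw]
  RT 60: heading 180 -> 120
  -- iteration 5/6 --
  FD 4: (-9,-15.928) -> (-11,-12.464) [heading=120, draw]
  RT 60: heading 120 -> 60
  -- iteration 6/6 --
  FD 4: (-11,-12.464) -> (-9,-9) [heading=60, draw]
  RT 60: heading 60 -> 0
]
Final: pos=(-9,-9), heading=0, 6 segment(s) drawn

Start position: (-9, -9)
Final position: (-9, -9)
Distance = 0; < 1e-6 -> CLOSED

Answer: yes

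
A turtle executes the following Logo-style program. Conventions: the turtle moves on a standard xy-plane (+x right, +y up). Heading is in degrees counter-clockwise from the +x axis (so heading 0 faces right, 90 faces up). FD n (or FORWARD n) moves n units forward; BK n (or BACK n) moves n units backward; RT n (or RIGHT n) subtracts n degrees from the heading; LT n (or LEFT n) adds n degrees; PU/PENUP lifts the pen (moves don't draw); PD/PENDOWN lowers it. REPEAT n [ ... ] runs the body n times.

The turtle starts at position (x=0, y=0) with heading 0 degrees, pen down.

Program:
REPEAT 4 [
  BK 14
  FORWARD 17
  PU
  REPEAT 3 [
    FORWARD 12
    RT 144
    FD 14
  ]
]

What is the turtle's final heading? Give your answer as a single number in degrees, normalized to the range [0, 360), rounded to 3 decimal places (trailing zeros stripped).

Executing turtle program step by step:
Start: pos=(0,0), heading=0, pen down
REPEAT 4 [
  -- iteration 1/4 --
  BK 14: (0,0) -> (-14,0) [heading=0, draw]
  FD 17: (-14,0) -> (3,0) [heading=0, draw]
  PU: pen up
  REPEAT 3 [
    -- iteration 1/3 --
    FD 12: (3,0) -> (15,0) [heading=0, move]
    RT 144: heading 0 -> 216
    FD 14: (15,0) -> (3.674,-8.229) [heading=216, move]
    -- iteration 2/3 --
    FD 12: (3.674,-8.229) -> (-6.034,-15.282) [heading=216, move]
    RT 144: heading 216 -> 72
    FD 14: (-6.034,-15.282) -> (-1.708,-1.968) [heading=72, move]
    -- iteration 3/3 --
    FD 12: (-1.708,-1.968) -> (2,9.445) [heading=72, move]
    RT 144: heading 72 -> 288
    FD 14: (2,9.445) -> (6.326,-3.87) [heading=288, move]
  ]
  -- iteration 2/4 --
  BK 14: (6.326,-3.87) -> (2,9.445) [heading=288, move]
  FD 17: (2,9.445) -> (7.253,-6.723) [heading=288, move]
  PU: pen up
  REPEAT 3 [
    -- iteration 1/3 --
    FD 12: (7.253,-6.723) -> (10.961,-18.136) [heading=288, move]
    RT 144: heading 288 -> 144
    FD 14: (10.961,-18.136) -> (-0.365,-9.907) [heading=144, move]
    -- iteration 2/3 --
    FD 12: (-0.365,-9.907) -> (-10.073,-2.853) [heading=144, move]
    RT 144: heading 144 -> 0
    FD 14: (-10.073,-2.853) -> (3.927,-2.853) [heading=0, move]
    -- iteration 3/3 --
    FD 12: (3.927,-2.853) -> (15.927,-2.853) [heading=0, move]
    RT 144: heading 0 -> 216
    FD 14: (15.927,-2.853) -> (4.601,-11.082) [heading=216, move]
  ]
  -- iteration 3/4 --
  BK 14: (4.601,-11.082) -> (15.927,-2.853) [heading=216, move]
  FD 17: (15.927,-2.853) -> (2.174,-12.846) [heading=216, move]
  PU: pen up
  REPEAT 3 [
    -- iteration 1/3 --
    FD 12: (2.174,-12.846) -> (-7.534,-19.899) [heading=216, move]
    RT 144: heading 216 -> 72
    FD 14: (-7.534,-19.899) -> (-3.208,-6.584) [heading=72, move]
    -- iteration 2/3 --
    FD 12: (-3.208,-6.584) -> (0.5,4.829) [heading=72, move]
    RT 144: heading 72 -> 288
    FD 14: (0.5,4.829) -> (4.826,-8.486) [heading=288, move]
    -- iteration 3/3 --
    FD 12: (4.826,-8.486) -> (8.534,-19.899) [heading=288, move]
    RT 144: heading 288 -> 144
    FD 14: (8.534,-19.899) -> (-2.792,-11.67) [heading=144, move]
  ]
  -- iteration 4/4 --
  BK 14: (-2.792,-11.67) -> (8.534,-19.899) [heading=144, move]
  FD 17: (8.534,-19.899) -> (-5.219,-9.907) [heading=144, move]
  PU: pen up
  REPEAT 3 [
    -- iteration 1/3 --
    FD 12: (-5.219,-9.907) -> (-14.927,-2.853) [heading=144, move]
    RT 144: heading 144 -> 0
    FD 14: (-14.927,-2.853) -> (-0.927,-2.853) [heading=0, move]
    -- iteration 2/3 --
    FD 12: (-0.927,-2.853) -> (11.073,-2.853) [heading=0, move]
    RT 144: heading 0 -> 216
    FD 14: (11.073,-2.853) -> (-0.253,-11.082) [heading=216, move]
    -- iteration 3/3 --
    FD 12: (-0.253,-11.082) -> (-9.961,-18.136) [heading=216, move]
    RT 144: heading 216 -> 72
    FD 14: (-9.961,-18.136) -> (-5.635,-4.821) [heading=72, move]
  ]
]
Final: pos=(-5.635,-4.821), heading=72, 2 segment(s) drawn

Answer: 72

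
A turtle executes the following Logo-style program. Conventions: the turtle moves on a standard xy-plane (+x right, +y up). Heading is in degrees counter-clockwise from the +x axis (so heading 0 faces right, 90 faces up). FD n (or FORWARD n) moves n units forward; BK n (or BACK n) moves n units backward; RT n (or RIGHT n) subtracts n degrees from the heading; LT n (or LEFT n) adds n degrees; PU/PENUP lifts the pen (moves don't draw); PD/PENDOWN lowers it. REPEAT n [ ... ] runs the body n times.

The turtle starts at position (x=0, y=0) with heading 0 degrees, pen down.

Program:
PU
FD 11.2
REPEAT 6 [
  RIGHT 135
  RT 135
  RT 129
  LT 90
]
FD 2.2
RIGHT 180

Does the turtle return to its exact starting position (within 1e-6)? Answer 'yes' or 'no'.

Executing turtle program step by step:
Start: pos=(0,0), heading=0, pen down
PU: pen up
FD 11.2: (0,0) -> (11.2,0) [heading=0, move]
REPEAT 6 [
  -- iteration 1/6 --
  RT 135: heading 0 -> 225
  RT 135: heading 225 -> 90
  RT 129: heading 90 -> 321
  LT 90: heading 321 -> 51
  -- iteration 2/6 --
  RT 135: heading 51 -> 276
  RT 135: heading 276 -> 141
  RT 129: heading 141 -> 12
  LT 90: heading 12 -> 102
  -- iteration 3/6 --
  RT 135: heading 102 -> 327
  RT 135: heading 327 -> 192
  RT 129: heading 192 -> 63
  LT 90: heading 63 -> 153
  -- iteration 4/6 --
  RT 135: heading 153 -> 18
  RT 135: heading 18 -> 243
  RT 129: heading 243 -> 114
  LT 90: heading 114 -> 204
  -- iteration 5/6 --
  RT 135: heading 204 -> 69
  RT 135: heading 69 -> 294
  RT 129: heading 294 -> 165
  LT 90: heading 165 -> 255
  -- iteration 6/6 --
  RT 135: heading 255 -> 120
  RT 135: heading 120 -> 345
  RT 129: heading 345 -> 216
  LT 90: heading 216 -> 306
]
FD 2.2: (11.2,0) -> (12.493,-1.78) [heading=306, move]
RT 180: heading 306 -> 126
Final: pos=(12.493,-1.78), heading=126, 0 segment(s) drawn

Start position: (0, 0)
Final position: (12.493, -1.78)
Distance = 12.619; >= 1e-6 -> NOT closed

Answer: no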